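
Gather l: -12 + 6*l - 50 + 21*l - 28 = 27*l - 90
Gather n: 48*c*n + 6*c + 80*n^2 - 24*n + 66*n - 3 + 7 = 6*c + 80*n^2 + n*(48*c + 42) + 4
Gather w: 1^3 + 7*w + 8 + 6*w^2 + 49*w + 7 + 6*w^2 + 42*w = 12*w^2 + 98*w + 16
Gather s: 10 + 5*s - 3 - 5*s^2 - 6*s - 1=-5*s^2 - s + 6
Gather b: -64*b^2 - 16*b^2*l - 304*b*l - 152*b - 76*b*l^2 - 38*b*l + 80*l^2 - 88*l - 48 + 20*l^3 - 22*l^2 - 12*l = b^2*(-16*l - 64) + b*(-76*l^2 - 342*l - 152) + 20*l^3 + 58*l^2 - 100*l - 48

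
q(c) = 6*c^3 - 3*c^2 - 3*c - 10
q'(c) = 18*c^2 - 6*c - 3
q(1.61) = 2.43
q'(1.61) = 34.00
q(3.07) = 126.12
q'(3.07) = 148.23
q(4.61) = 500.25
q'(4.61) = 351.88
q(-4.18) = -488.08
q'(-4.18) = 336.58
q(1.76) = 8.14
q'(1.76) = 42.20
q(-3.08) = -204.53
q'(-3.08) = 186.24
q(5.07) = 679.62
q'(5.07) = 429.27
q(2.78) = 87.38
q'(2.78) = 119.43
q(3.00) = 116.00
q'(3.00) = 141.00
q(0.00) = -10.00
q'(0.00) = -3.00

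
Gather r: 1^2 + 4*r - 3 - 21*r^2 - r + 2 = -21*r^2 + 3*r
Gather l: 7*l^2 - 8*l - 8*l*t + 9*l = 7*l^2 + l*(1 - 8*t)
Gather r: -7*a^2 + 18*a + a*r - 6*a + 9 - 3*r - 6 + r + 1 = -7*a^2 + 12*a + r*(a - 2) + 4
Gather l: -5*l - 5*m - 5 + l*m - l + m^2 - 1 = l*(m - 6) + m^2 - 5*m - 6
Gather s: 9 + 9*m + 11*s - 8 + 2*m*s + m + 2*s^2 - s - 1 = 10*m + 2*s^2 + s*(2*m + 10)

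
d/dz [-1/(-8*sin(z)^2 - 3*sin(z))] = -(16*sin(z) + 3)*cos(z)/((8*sin(z) + 3)^2*sin(z)^2)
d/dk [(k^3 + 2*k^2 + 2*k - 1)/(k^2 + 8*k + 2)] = (k^4 + 16*k^3 + 20*k^2 + 10*k + 12)/(k^4 + 16*k^3 + 68*k^2 + 32*k + 4)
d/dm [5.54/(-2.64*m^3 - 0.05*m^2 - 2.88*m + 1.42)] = (43.8768*m^2 + 0.554*m + 15.9552)/(2.64*m^3 + 0.05*m^2 + 2.88*m - 1.42)^2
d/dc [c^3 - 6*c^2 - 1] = 3*c*(c - 4)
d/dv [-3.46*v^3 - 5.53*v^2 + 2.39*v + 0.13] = -10.38*v^2 - 11.06*v + 2.39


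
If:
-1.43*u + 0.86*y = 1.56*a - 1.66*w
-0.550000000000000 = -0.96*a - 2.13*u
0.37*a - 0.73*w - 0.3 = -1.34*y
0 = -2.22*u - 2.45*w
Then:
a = -2.38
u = 1.33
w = -1.21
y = 0.22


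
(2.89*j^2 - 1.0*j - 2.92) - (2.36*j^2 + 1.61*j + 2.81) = 0.53*j^2 - 2.61*j - 5.73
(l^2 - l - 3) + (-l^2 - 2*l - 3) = -3*l - 6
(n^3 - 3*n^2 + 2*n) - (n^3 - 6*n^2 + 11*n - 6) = 3*n^2 - 9*n + 6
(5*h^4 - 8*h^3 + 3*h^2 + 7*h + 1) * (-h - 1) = -5*h^5 + 3*h^4 + 5*h^3 - 10*h^2 - 8*h - 1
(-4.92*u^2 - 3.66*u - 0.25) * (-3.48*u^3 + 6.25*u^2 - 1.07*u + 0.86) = 17.1216*u^5 - 18.0132*u^4 - 16.7406*u^3 - 1.8775*u^2 - 2.8801*u - 0.215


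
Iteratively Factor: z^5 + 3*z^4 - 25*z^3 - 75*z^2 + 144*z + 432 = (z - 3)*(z^4 + 6*z^3 - 7*z^2 - 96*z - 144) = (z - 4)*(z - 3)*(z^3 + 10*z^2 + 33*z + 36) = (z - 4)*(z - 3)*(z + 4)*(z^2 + 6*z + 9) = (z - 4)*(z - 3)*(z + 3)*(z + 4)*(z + 3)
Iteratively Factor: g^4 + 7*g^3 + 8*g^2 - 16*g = (g + 4)*(g^3 + 3*g^2 - 4*g) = (g + 4)^2*(g^2 - g) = g*(g + 4)^2*(g - 1)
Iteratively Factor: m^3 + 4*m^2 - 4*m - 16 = (m - 2)*(m^2 + 6*m + 8) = (m - 2)*(m + 4)*(m + 2)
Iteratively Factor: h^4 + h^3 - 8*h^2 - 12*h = (h + 2)*(h^3 - h^2 - 6*h) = h*(h + 2)*(h^2 - h - 6) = h*(h - 3)*(h + 2)*(h + 2)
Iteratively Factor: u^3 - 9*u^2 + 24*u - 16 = (u - 1)*(u^2 - 8*u + 16) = (u - 4)*(u - 1)*(u - 4)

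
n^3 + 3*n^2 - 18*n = n*(n - 3)*(n + 6)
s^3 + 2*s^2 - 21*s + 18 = (s - 3)*(s - 1)*(s + 6)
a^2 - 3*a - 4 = (a - 4)*(a + 1)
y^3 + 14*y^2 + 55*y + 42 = (y + 1)*(y + 6)*(y + 7)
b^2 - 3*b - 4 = (b - 4)*(b + 1)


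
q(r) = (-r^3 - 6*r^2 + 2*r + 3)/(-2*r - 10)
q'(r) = (-3*r^2 - 12*r + 2)/(-2*r - 10) + 2*(-r^3 - 6*r^2 + 2*r + 3)/(-2*r - 10)^2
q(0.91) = 0.08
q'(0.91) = 0.95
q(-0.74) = 0.16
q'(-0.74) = -1.12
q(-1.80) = 2.22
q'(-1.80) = -2.86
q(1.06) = 0.23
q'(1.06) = 1.12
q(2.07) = 1.94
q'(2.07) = 2.25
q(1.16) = 0.35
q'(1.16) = 1.24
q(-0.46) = -0.10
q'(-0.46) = -0.74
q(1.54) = 0.90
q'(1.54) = 1.67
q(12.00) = 75.44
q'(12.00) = 12.44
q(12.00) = 75.44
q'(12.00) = 12.44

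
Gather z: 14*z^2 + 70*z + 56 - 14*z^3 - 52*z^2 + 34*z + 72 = -14*z^3 - 38*z^2 + 104*z + 128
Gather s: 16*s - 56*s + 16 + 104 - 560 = -40*s - 440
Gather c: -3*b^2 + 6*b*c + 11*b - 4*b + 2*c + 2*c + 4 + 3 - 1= -3*b^2 + 7*b + c*(6*b + 4) + 6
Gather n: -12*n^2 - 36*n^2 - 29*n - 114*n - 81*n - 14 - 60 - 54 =-48*n^2 - 224*n - 128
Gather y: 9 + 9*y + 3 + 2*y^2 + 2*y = 2*y^2 + 11*y + 12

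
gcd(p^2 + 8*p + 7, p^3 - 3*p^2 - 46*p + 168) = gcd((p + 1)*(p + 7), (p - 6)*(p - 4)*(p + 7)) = p + 7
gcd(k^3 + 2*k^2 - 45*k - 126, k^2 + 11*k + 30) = k + 6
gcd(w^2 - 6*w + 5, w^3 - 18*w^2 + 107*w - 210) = w - 5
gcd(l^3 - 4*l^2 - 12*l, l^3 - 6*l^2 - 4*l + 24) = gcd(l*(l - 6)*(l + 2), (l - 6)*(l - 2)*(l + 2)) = l^2 - 4*l - 12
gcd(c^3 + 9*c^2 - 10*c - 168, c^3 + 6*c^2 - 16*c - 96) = c^2 + 2*c - 24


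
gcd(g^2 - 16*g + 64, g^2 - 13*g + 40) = g - 8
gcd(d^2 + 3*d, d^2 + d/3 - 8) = d + 3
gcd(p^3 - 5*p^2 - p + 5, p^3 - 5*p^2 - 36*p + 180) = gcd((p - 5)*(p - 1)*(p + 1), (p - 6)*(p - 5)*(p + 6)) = p - 5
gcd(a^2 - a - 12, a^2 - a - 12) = a^2 - a - 12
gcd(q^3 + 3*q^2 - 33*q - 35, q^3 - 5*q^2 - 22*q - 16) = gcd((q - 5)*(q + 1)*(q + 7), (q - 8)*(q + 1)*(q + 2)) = q + 1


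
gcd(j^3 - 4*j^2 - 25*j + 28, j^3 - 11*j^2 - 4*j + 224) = j^2 - 3*j - 28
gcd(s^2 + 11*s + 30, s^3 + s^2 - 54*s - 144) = s + 6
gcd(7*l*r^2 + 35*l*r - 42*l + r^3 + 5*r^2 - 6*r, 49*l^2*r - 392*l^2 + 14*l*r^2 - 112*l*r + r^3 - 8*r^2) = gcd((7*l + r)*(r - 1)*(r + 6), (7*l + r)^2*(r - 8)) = 7*l + r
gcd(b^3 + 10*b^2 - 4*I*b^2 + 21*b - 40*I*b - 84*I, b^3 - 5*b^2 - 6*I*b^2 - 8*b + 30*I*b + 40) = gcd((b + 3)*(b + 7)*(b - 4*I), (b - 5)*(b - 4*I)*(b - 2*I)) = b - 4*I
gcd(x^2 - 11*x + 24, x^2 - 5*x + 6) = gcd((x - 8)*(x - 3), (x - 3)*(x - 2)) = x - 3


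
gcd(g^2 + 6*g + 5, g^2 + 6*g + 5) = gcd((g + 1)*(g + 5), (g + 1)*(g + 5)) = g^2 + 6*g + 5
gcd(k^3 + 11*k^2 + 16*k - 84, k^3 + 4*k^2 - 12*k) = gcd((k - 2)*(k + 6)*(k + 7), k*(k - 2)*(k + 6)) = k^2 + 4*k - 12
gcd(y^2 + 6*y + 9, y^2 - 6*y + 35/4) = 1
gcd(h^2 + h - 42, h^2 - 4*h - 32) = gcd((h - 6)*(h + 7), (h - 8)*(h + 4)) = 1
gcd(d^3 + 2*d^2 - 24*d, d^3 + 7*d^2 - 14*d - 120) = d^2 + 2*d - 24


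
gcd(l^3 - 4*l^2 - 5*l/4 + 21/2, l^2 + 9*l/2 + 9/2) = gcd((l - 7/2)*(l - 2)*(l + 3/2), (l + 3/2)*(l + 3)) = l + 3/2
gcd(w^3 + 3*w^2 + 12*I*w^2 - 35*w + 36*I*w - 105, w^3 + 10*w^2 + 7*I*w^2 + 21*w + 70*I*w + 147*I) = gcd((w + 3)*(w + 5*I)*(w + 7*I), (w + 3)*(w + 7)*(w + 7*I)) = w^2 + w*(3 + 7*I) + 21*I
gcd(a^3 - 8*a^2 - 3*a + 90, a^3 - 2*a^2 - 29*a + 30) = a - 6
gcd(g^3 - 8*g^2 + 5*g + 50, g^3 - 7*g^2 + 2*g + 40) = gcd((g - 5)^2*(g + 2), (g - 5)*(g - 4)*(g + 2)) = g^2 - 3*g - 10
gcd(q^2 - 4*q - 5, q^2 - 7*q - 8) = q + 1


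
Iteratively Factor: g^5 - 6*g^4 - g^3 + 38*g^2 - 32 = (g - 4)*(g^4 - 2*g^3 - 9*g^2 + 2*g + 8) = (g - 4)^2*(g^3 + 2*g^2 - g - 2) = (g - 4)^2*(g - 1)*(g^2 + 3*g + 2) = (g - 4)^2*(g - 1)*(g + 2)*(g + 1)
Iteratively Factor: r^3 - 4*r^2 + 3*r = (r - 1)*(r^2 - 3*r) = r*(r - 1)*(r - 3)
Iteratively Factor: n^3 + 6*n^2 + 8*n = (n + 2)*(n^2 + 4*n) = n*(n + 2)*(n + 4)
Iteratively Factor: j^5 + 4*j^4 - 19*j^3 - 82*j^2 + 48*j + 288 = (j + 3)*(j^4 + j^3 - 22*j^2 - 16*j + 96) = (j + 3)*(j + 4)*(j^3 - 3*j^2 - 10*j + 24) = (j - 4)*(j + 3)*(j + 4)*(j^2 + j - 6) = (j - 4)*(j - 2)*(j + 3)*(j + 4)*(j + 3)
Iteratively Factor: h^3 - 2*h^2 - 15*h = (h)*(h^2 - 2*h - 15) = h*(h + 3)*(h - 5)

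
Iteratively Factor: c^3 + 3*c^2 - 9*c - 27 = (c - 3)*(c^2 + 6*c + 9) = (c - 3)*(c + 3)*(c + 3)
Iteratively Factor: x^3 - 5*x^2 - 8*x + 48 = (x + 3)*(x^2 - 8*x + 16) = (x - 4)*(x + 3)*(x - 4)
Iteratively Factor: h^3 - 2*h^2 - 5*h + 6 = (h + 2)*(h^2 - 4*h + 3) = (h - 3)*(h + 2)*(h - 1)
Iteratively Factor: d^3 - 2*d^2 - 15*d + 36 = (d - 3)*(d^2 + d - 12) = (d - 3)*(d + 4)*(d - 3)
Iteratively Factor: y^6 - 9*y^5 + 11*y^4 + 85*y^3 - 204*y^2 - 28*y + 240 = (y - 4)*(y^5 - 5*y^4 - 9*y^3 + 49*y^2 - 8*y - 60) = (y - 4)*(y + 3)*(y^4 - 8*y^3 + 15*y^2 + 4*y - 20) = (y - 5)*(y - 4)*(y + 3)*(y^3 - 3*y^2 + 4) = (y - 5)*(y - 4)*(y - 2)*(y + 3)*(y^2 - y - 2) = (y - 5)*(y - 4)*(y - 2)^2*(y + 3)*(y + 1)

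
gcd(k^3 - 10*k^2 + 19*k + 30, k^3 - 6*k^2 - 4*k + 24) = k - 6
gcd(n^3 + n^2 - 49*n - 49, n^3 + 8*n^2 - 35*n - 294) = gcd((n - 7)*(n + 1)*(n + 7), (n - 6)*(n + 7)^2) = n + 7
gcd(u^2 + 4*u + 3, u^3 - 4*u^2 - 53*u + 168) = 1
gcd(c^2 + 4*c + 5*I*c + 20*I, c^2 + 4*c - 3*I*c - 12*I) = c + 4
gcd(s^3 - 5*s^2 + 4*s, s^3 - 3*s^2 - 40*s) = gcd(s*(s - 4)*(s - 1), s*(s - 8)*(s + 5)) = s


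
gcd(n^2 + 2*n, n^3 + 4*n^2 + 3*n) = n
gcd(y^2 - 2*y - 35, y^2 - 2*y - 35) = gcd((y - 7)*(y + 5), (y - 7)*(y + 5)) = y^2 - 2*y - 35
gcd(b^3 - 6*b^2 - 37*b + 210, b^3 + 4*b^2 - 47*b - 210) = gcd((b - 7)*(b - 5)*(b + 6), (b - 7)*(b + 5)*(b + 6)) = b^2 - b - 42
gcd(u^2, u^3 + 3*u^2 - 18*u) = u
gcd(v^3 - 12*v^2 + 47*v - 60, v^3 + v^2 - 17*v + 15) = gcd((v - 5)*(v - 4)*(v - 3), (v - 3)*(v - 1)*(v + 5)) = v - 3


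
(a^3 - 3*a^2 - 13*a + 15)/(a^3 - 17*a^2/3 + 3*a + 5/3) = 3*(a + 3)/(3*a + 1)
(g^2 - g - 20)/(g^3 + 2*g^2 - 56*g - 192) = (g - 5)/(g^2 - 2*g - 48)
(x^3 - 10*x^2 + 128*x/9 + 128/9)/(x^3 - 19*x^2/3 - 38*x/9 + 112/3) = (3*x^2 - 22*x - 16)/(3*x^2 - 11*x - 42)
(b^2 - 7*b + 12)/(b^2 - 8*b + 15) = (b - 4)/(b - 5)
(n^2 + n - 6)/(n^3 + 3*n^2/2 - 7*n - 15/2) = 2*(n - 2)/(2*n^2 - 3*n - 5)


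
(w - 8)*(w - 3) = w^2 - 11*w + 24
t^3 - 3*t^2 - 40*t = t*(t - 8)*(t + 5)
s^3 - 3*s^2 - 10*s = s*(s - 5)*(s + 2)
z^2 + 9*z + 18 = (z + 3)*(z + 6)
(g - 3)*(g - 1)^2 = g^3 - 5*g^2 + 7*g - 3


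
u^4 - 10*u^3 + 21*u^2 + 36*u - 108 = (u - 6)*(u - 3)^2*(u + 2)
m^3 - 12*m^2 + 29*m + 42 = (m - 7)*(m - 6)*(m + 1)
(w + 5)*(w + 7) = w^2 + 12*w + 35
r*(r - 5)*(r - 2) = r^3 - 7*r^2 + 10*r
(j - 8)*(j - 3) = j^2 - 11*j + 24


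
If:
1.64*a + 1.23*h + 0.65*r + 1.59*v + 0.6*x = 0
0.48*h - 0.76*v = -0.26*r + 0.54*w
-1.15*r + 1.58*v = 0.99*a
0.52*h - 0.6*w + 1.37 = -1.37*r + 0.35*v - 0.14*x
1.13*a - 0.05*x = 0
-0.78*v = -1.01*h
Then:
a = 0.22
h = -0.73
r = -1.49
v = -0.95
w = -0.04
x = 5.02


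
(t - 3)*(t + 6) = t^2 + 3*t - 18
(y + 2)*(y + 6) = y^2 + 8*y + 12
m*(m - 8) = m^2 - 8*m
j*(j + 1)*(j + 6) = j^3 + 7*j^2 + 6*j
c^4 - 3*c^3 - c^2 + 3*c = c*(c - 3)*(c - 1)*(c + 1)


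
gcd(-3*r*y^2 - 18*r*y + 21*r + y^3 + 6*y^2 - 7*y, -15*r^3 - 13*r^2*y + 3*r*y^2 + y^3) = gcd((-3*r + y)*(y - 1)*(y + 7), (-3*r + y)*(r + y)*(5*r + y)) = -3*r + y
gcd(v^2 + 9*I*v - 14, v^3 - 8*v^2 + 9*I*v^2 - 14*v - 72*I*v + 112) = v^2 + 9*I*v - 14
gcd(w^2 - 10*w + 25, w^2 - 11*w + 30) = w - 5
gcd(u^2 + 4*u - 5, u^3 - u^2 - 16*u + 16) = u - 1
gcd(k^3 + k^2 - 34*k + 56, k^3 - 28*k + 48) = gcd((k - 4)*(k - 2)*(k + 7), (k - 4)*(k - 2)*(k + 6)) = k^2 - 6*k + 8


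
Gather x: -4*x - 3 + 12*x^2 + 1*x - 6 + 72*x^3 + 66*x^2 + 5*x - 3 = 72*x^3 + 78*x^2 + 2*x - 12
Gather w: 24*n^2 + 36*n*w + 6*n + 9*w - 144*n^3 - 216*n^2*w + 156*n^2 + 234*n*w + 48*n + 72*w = -144*n^3 + 180*n^2 + 54*n + w*(-216*n^2 + 270*n + 81)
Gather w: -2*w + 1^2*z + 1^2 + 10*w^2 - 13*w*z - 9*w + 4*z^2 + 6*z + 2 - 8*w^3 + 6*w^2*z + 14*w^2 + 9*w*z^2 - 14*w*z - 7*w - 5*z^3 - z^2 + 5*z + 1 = -8*w^3 + w^2*(6*z + 24) + w*(9*z^2 - 27*z - 18) - 5*z^3 + 3*z^2 + 12*z + 4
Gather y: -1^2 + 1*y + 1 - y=0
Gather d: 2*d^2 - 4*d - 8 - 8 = 2*d^2 - 4*d - 16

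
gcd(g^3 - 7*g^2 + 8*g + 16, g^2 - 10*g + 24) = g - 4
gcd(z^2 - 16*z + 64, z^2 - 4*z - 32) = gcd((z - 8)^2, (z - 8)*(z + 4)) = z - 8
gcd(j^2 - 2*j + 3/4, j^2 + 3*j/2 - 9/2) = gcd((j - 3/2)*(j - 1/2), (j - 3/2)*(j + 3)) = j - 3/2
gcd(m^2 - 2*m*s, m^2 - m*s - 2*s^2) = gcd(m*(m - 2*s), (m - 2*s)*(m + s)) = -m + 2*s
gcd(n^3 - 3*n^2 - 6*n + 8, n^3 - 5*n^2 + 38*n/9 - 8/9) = n - 4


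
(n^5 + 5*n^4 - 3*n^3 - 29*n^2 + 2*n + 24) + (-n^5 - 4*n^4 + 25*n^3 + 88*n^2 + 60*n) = n^4 + 22*n^3 + 59*n^2 + 62*n + 24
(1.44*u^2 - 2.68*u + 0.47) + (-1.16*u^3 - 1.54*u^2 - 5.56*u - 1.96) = -1.16*u^3 - 0.1*u^2 - 8.24*u - 1.49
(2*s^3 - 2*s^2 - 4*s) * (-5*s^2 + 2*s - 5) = -10*s^5 + 14*s^4 + 6*s^3 + 2*s^2 + 20*s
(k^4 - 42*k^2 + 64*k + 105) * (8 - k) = -k^5 + 8*k^4 + 42*k^3 - 400*k^2 + 407*k + 840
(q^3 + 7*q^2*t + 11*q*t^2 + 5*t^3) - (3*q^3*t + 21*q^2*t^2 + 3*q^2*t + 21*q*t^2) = -3*q^3*t + q^3 - 21*q^2*t^2 + 4*q^2*t - 10*q*t^2 + 5*t^3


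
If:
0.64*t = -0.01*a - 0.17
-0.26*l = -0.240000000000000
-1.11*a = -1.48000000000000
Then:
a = 1.33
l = 0.92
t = -0.29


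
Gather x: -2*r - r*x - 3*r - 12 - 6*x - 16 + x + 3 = -5*r + x*(-r - 5) - 25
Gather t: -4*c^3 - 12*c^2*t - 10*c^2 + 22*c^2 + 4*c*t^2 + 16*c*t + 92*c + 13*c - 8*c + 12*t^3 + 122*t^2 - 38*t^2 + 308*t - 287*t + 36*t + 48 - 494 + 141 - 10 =-4*c^3 + 12*c^2 + 97*c + 12*t^3 + t^2*(4*c + 84) + t*(-12*c^2 + 16*c + 57) - 315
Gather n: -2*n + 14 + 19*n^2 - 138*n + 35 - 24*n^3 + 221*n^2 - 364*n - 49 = -24*n^3 + 240*n^2 - 504*n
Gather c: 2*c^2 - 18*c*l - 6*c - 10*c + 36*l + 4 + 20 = 2*c^2 + c*(-18*l - 16) + 36*l + 24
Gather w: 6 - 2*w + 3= 9 - 2*w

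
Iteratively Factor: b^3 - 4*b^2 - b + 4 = (b + 1)*(b^2 - 5*b + 4) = (b - 1)*(b + 1)*(b - 4)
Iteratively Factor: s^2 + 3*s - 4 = (s - 1)*(s + 4)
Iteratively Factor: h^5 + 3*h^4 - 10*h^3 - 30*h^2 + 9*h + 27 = (h - 3)*(h^4 + 6*h^3 + 8*h^2 - 6*h - 9) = (h - 3)*(h - 1)*(h^3 + 7*h^2 + 15*h + 9) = (h - 3)*(h - 1)*(h + 3)*(h^2 + 4*h + 3) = (h - 3)*(h - 1)*(h + 1)*(h + 3)*(h + 3)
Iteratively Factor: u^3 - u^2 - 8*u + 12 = (u - 2)*(u^2 + u - 6) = (u - 2)^2*(u + 3)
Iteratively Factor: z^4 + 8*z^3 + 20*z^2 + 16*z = (z + 4)*(z^3 + 4*z^2 + 4*z) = (z + 2)*(z + 4)*(z^2 + 2*z) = z*(z + 2)*(z + 4)*(z + 2)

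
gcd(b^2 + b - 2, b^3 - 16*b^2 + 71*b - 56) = b - 1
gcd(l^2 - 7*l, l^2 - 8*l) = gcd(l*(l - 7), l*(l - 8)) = l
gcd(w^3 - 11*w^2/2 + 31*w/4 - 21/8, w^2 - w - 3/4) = w - 3/2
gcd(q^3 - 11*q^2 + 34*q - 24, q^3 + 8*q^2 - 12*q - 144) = q - 4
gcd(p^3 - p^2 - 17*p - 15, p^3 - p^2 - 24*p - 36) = p + 3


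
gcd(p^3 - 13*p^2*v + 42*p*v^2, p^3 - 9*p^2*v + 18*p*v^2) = p^2 - 6*p*v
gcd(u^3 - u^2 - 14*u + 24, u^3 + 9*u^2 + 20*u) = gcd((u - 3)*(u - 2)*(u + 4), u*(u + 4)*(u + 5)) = u + 4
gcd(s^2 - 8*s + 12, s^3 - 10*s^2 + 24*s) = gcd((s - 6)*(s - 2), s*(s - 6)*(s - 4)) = s - 6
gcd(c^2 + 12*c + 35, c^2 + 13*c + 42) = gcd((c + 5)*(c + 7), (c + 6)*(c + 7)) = c + 7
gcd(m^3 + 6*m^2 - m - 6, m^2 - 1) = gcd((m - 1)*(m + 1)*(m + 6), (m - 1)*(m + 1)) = m^2 - 1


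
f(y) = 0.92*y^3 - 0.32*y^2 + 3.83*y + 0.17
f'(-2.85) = 28.07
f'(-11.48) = 374.92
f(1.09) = 5.16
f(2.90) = 31.02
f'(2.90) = 25.19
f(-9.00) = -730.90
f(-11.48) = -1477.89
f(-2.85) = -34.64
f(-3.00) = -39.04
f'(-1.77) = 13.61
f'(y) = 2.76*y^2 - 0.64*y + 3.83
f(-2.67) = -29.85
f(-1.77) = -12.71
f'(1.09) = 6.41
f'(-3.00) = 30.59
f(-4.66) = -117.73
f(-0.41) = -1.52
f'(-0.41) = 4.56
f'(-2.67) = 25.21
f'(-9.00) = 233.15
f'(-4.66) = 66.75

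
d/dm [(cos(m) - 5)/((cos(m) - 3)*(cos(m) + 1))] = (cos(m)^2 - 10*cos(m) + 13)*sin(m)/((cos(m) - 3)^2*(cos(m) + 1)^2)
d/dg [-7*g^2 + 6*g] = 6 - 14*g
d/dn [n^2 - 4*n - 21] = 2*n - 4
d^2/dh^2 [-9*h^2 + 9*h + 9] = -18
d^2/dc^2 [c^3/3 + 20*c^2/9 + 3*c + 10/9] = 2*c + 40/9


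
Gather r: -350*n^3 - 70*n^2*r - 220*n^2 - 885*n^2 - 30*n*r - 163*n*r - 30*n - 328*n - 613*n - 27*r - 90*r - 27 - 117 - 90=-350*n^3 - 1105*n^2 - 971*n + r*(-70*n^2 - 193*n - 117) - 234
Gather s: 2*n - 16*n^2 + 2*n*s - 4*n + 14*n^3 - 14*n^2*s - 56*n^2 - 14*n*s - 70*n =14*n^3 - 72*n^2 - 72*n + s*(-14*n^2 - 12*n)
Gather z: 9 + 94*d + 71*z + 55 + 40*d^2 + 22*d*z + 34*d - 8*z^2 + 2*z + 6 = 40*d^2 + 128*d - 8*z^2 + z*(22*d + 73) + 70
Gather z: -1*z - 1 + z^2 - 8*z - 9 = z^2 - 9*z - 10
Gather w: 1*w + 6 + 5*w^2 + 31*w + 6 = 5*w^2 + 32*w + 12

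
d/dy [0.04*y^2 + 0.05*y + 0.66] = 0.08*y + 0.05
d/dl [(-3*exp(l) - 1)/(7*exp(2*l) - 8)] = (21*exp(2*l) + 14*exp(l) + 24)*exp(l)/(49*exp(4*l) - 112*exp(2*l) + 64)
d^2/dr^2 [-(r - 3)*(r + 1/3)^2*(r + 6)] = -12*r^2 - 22*r + 286/9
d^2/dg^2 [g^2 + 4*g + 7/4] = 2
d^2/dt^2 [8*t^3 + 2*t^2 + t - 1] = 48*t + 4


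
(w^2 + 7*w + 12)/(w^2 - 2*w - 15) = (w + 4)/(w - 5)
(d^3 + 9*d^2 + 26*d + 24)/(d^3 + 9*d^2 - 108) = (d^3 + 9*d^2 + 26*d + 24)/(d^3 + 9*d^2 - 108)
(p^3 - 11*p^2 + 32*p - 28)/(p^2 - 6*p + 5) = (p^3 - 11*p^2 + 32*p - 28)/(p^2 - 6*p + 5)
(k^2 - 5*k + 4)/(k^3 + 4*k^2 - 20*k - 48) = (k - 1)/(k^2 + 8*k + 12)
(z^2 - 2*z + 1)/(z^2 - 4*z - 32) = (-z^2 + 2*z - 1)/(-z^2 + 4*z + 32)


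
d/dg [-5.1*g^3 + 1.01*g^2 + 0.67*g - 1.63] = -15.3*g^2 + 2.02*g + 0.67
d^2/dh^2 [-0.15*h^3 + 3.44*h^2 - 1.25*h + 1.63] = 6.88 - 0.9*h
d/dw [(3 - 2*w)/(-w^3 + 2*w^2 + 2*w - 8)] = (-4*w^3 + 13*w^2 - 12*w + 10)/(w^6 - 4*w^5 + 24*w^3 - 28*w^2 - 32*w + 64)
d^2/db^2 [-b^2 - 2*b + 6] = -2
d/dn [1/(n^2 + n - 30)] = (-2*n - 1)/(n^2 + n - 30)^2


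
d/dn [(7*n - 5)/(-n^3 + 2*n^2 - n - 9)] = (-7*n^3 + 14*n^2 - 7*n + (7*n - 5)*(3*n^2 - 4*n + 1) - 63)/(n^3 - 2*n^2 + n + 9)^2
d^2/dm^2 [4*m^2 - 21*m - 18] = 8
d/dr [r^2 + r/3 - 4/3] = 2*r + 1/3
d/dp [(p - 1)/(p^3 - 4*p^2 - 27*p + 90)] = (p^3 - 4*p^2 - 27*p + (p - 1)*(-3*p^2 + 8*p + 27) + 90)/(p^3 - 4*p^2 - 27*p + 90)^2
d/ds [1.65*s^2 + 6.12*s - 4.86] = 3.3*s + 6.12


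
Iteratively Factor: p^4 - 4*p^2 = (p + 2)*(p^3 - 2*p^2) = p*(p + 2)*(p^2 - 2*p) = p^2*(p + 2)*(p - 2)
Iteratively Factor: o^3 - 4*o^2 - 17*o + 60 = (o + 4)*(o^2 - 8*o + 15) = (o - 3)*(o + 4)*(o - 5)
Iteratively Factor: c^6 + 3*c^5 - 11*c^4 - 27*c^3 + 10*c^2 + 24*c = (c - 1)*(c^5 + 4*c^4 - 7*c^3 - 34*c^2 - 24*c) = (c - 1)*(c + 1)*(c^4 + 3*c^3 - 10*c^2 - 24*c) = (c - 1)*(c + 1)*(c + 2)*(c^3 + c^2 - 12*c) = c*(c - 1)*(c + 1)*(c + 2)*(c^2 + c - 12) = c*(c - 1)*(c + 1)*(c + 2)*(c + 4)*(c - 3)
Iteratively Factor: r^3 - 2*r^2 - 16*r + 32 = (r + 4)*(r^2 - 6*r + 8) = (r - 2)*(r + 4)*(r - 4)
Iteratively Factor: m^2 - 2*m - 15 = (m - 5)*(m + 3)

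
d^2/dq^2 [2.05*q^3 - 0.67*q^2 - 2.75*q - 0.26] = 12.3*q - 1.34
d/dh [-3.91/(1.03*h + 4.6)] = 4.0273/(1.03*h + 4.6)^2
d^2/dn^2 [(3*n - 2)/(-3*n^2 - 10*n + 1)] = 2*(-4*(3*n - 2)*(3*n + 5)^2 + 3*(9*n + 8)*(3*n^2 + 10*n - 1))/(3*n^2 + 10*n - 1)^3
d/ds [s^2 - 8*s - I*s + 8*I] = 2*s - 8 - I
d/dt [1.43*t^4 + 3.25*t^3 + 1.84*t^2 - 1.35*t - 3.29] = 5.72*t^3 + 9.75*t^2 + 3.68*t - 1.35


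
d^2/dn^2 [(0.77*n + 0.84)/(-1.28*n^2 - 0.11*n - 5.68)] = (-(0.77*n + 0.84)*(2.56*n + 0.11)*(5.12*n + 0.22) + (5.9136*n + 2.3198)*(1.28*n^2 + 0.11*n + 5.68))/(1.28*n^2 + 0.11*n + 5.68)^3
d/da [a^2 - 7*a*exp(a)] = -7*a*exp(a) + 2*a - 7*exp(a)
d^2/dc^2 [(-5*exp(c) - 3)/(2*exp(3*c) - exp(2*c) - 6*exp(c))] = (-80*exp(5*c) - 78*exp(4*c) - 179*exp(3*c) + 90*exp(2*c) - 54*exp(c) - 108)*exp(-c)/(8*exp(6*c) - 12*exp(5*c) - 66*exp(4*c) + 71*exp(3*c) + 198*exp(2*c) - 108*exp(c) - 216)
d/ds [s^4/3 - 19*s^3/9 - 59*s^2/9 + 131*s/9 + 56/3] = 4*s^3/3 - 19*s^2/3 - 118*s/9 + 131/9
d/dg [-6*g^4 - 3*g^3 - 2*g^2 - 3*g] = -24*g^3 - 9*g^2 - 4*g - 3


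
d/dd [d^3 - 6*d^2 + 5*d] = 3*d^2 - 12*d + 5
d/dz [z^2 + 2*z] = 2*z + 2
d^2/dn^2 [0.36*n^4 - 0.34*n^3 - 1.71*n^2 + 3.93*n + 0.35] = 4.32*n^2 - 2.04*n - 3.42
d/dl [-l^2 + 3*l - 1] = 3 - 2*l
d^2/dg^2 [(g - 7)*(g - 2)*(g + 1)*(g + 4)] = 12*g^2 - 24*g - 54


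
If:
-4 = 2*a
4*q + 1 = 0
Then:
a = -2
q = -1/4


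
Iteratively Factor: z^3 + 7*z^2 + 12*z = (z + 3)*(z^2 + 4*z) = z*(z + 3)*(z + 4)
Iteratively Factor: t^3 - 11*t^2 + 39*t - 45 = (t - 3)*(t^2 - 8*t + 15) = (t - 3)^2*(t - 5)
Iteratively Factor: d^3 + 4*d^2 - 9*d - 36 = (d - 3)*(d^2 + 7*d + 12) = (d - 3)*(d + 3)*(d + 4)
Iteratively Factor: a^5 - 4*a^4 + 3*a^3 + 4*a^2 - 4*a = (a + 1)*(a^4 - 5*a^3 + 8*a^2 - 4*a) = (a - 1)*(a + 1)*(a^3 - 4*a^2 + 4*a) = a*(a - 1)*(a + 1)*(a^2 - 4*a + 4) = a*(a - 2)*(a - 1)*(a + 1)*(a - 2)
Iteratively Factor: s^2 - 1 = (s + 1)*(s - 1)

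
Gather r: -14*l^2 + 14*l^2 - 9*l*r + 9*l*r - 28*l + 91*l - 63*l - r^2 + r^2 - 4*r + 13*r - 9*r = 0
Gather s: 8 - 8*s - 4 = 4 - 8*s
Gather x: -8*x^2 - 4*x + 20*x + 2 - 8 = -8*x^2 + 16*x - 6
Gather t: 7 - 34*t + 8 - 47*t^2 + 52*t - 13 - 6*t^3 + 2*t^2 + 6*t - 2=-6*t^3 - 45*t^2 + 24*t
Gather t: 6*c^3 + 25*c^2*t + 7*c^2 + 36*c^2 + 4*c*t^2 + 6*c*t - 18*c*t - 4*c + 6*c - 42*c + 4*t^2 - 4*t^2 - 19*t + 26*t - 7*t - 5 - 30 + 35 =6*c^3 + 43*c^2 + 4*c*t^2 - 40*c + t*(25*c^2 - 12*c)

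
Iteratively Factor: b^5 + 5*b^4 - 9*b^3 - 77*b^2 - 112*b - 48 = (b + 4)*(b^4 + b^3 - 13*b^2 - 25*b - 12) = (b + 1)*(b + 4)*(b^3 - 13*b - 12) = (b + 1)*(b + 3)*(b + 4)*(b^2 - 3*b - 4) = (b - 4)*(b + 1)*(b + 3)*(b + 4)*(b + 1)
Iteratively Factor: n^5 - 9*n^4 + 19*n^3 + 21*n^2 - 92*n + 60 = (n - 2)*(n^4 - 7*n^3 + 5*n^2 + 31*n - 30) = (n - 3)*(n - 2)*(n^3 - 4*n^2 - 7*n + 10) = (n - 3)*(n - 2)*(n - 1)*(n^2 - 3*n - 10) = (n - 3)*(n - 2)*(n - 1)*(n + 2)*(n - 5)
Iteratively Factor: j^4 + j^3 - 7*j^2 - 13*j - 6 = (j + 1)*(j^3 - 7*j - 6) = (j + 1)^2*(j^2 - j - 6) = (j - 3)*(j + 1)^2*(j + 2)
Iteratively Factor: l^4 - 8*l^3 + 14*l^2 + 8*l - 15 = (l - 1)*(l^3 - 7*l^2 + 7*l + 15) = (l - 5)*(l - 1)*(l^2 - 2*l - 3) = (l - 5)*(l - 3)*(l - 1)*(l + 1)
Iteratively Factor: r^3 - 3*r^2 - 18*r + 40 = (r - 5)*(r^2 + 2*r - 8) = (r - 5)*(r - 2)*(r + 4)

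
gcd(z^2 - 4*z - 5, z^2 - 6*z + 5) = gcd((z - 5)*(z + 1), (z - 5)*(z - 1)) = z - 5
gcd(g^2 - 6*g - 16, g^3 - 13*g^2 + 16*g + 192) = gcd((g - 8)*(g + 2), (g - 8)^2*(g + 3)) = g - 8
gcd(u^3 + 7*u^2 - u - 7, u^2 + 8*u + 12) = 1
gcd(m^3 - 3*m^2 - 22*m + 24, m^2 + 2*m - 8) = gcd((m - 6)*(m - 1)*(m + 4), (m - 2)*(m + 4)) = m + 4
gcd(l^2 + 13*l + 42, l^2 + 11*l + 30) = l + 6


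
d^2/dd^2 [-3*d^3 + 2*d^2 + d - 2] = 4 - 18*d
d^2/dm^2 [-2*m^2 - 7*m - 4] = -4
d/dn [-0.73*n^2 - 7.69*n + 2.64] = -1.46*n - 7.69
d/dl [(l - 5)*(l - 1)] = 2*l - 6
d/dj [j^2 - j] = 2*j - 1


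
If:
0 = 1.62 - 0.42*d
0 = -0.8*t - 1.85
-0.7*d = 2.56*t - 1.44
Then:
No Solution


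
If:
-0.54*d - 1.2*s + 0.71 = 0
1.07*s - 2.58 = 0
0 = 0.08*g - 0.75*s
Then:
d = -4.04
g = 22.61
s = 2.41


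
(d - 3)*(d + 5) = d^2 + 2*d - 15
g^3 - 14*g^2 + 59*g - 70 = (g - 7)*(g - 5)*(g - 2)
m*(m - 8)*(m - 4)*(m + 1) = m^4 - 11*m^3 + 20*m^2 + 32*m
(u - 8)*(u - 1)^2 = u^3 - 10*u^2 + 17*u - 8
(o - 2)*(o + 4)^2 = o^3 + 6*o^2 - 32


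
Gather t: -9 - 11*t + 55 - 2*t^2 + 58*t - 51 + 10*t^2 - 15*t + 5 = 8*t^2 + 32*t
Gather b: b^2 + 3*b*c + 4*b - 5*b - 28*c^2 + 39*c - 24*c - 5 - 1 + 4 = b^2 + b*(3*c - 1) - 28*c^2 + 15*c - 2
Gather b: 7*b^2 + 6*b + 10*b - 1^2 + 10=7*b^2 + 16*b + 9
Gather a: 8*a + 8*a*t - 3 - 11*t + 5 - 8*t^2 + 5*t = a*(8*t + 8) - 8*t^2 - 6*t + 2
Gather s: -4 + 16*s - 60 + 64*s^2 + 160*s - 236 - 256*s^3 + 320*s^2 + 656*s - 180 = -256*s^3 + 384*s^2 + 832*s - 480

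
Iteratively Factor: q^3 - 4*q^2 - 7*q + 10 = (q + 2)*(q^2 - 6*q + 5) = (q - 5)*(q + 2)*(q - 1)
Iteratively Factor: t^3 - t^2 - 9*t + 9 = (t - 3)*(t^2 + 2*t - 3) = (t - 3)*(t - 1)*(t + 3)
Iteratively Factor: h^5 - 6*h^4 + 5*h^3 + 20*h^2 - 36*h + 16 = (h - 2)*(h^4 - 4*h^3 - 3*h^2 + 14*h - 8) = (h - 2)*(h - 1)*(h^3 - 3*h^2 - 6*h + 8) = (h - 2)*(h - 1)*(h + 2)*(h^2 - 5*h + 4) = (h - 2)*(h - 1)^2*(h + 2)*(h - 4)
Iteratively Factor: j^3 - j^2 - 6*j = (j + 2)*(j^2 - 3*j) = (j - 3)*(j + 2)*(j)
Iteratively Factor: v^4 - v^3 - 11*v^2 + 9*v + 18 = (v + 3)*(v^3 - 4*v^2 + v + 6) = (v + 1)*(v + 3)*(v^2 - 5*v + 6) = (v - 2)*(v + 1)*(v + 3)*(v - 3)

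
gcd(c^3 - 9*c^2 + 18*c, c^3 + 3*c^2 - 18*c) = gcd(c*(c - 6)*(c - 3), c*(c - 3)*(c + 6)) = c^2 - 3*c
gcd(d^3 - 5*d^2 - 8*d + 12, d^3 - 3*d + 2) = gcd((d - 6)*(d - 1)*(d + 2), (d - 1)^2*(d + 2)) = d^2 + d - 2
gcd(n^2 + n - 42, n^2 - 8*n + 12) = n - 6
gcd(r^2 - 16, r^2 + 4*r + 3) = 1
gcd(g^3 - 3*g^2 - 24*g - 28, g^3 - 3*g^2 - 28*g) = g - 7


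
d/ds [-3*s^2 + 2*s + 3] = 2 - 6*s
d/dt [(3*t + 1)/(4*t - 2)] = -5/(2*(2*t - 1)^2)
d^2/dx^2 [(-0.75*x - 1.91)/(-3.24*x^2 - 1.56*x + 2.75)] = ((0.75*x + 1.91)*(6.48*x + 1.56)*(12.96*x + 3.12) - (14.58*x + 14.7168)*(3.24*x^2 + 1.56*x - 2.75))/(3.24*x^2 + 1.56*x - 2.75)^3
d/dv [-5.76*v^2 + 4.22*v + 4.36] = 4.22 - 11.52*v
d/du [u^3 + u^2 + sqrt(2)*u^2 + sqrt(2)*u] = 3*u^2 + 2*u + 2*sqrt(2)*u + sqrt(2)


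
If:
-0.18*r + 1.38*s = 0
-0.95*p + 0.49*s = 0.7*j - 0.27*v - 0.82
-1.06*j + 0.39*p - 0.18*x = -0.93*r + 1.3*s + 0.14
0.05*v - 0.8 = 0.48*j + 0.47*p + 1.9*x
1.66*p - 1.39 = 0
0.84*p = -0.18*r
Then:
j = -2.61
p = 0.84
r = -3.91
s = -0.51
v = -5.92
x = -0.13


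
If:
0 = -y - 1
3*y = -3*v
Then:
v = 1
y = -1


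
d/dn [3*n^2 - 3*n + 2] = 6*n - 3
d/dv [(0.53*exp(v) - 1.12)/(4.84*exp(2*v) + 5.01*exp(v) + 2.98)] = (-2.5652*exp(2*v) + 10.8416*exp(v) + 7.1906)*exp(v)/(23.4256*exp(4*v) + 48.4968*exp(3*v) + 53.9465*exp(2*v) + 29.8596*exp(v) + 8.8804)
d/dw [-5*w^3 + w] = 1 - 15*w^2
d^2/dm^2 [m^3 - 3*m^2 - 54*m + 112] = 6*m - 6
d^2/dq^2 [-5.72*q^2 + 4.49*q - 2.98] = -11.4400000000000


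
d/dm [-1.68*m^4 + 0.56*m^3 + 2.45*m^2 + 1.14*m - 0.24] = -6.72*m^3 + 1.68*m^2 + 4.9*m + 1.14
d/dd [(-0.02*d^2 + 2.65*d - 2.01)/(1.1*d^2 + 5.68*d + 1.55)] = (-3.0286*d^2 + 4.36*d + 15.5243)/(1.21*d^4 + 12.496*d^3 + 35.6724*d^2 + 17.608*d + 2.4025)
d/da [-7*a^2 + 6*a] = 6 - 14*a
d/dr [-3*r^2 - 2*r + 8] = -6*r - 2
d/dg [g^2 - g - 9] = 2*g - 1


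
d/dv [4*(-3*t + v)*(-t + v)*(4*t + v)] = -52*t^2 + 12*v^2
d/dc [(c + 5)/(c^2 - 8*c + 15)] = (c^2 - 8*c - 2*(c - 4)*(c + 5) + 15)/(c^2 - 8*c + 15)^2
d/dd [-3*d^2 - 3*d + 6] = -6*d - 3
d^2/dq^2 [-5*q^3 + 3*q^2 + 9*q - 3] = 6 - 30*q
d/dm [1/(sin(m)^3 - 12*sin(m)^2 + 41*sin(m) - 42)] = (-3*sin(m)^2 + 24*sin(m) - 41)*cos(m)/(sin(m)^3 - 12*sin(m)^2 + 41*sin(m) - 42)^2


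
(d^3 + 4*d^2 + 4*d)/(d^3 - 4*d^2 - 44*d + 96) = d*(d^2 + 4*d + 4)/(d^3 - 4*d^2 - 44*d + 96)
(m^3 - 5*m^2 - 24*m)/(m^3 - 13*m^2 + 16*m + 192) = m/(m - 8)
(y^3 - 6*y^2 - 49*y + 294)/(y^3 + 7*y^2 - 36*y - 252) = (y - 7)/(y + 6)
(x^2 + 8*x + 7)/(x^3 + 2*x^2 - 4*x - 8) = (x^2 + 8*x + 7)/(x^3 + 2*x^2 - 4*x - 8)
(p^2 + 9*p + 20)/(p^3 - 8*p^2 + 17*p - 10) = (p^2 + 9*p + 20)/(p^3 - 8*p^2 + 17*p - 10)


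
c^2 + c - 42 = (c - 6)*(c + 7)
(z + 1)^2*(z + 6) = z^3 + 8*z^2 + 13*z + 6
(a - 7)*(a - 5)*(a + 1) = a^3 - 11*a^2 + 23*a + 35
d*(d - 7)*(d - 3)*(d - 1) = d^4 - 11*d^3 + 31*d^2 - 21*d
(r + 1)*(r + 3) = r^2 + 4*r + 3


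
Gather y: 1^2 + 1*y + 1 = y + 2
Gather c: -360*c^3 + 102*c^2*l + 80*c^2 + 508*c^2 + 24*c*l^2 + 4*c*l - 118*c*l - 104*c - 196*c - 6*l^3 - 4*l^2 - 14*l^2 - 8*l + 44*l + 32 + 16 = -360*c^3 + c^2*(102*l + 588) + c*(24*l^2 - 114*l - 300) - 6*l^3 - 18*l^2 + 36*l + 48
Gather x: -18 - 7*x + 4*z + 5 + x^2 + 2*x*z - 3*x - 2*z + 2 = x^2 + x*(2*z - 10) + 2*z - 11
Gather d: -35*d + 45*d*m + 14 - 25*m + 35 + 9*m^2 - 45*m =d*(45*m - 35) + 9*m^2 - 70*m + 49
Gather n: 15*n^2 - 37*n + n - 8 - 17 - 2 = 15*n^2 - 36*n - 27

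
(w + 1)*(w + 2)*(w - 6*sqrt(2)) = w^3 - 6*sqrt(2)*w^2 + 3*w^2 - 18*sqrt(2)*w + 2*w - 12*sqrt(2)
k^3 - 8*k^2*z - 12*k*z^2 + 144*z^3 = (k - 6*z)^2*(k + 4*z)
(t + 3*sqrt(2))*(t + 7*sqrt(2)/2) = t^2 + 13*sqrt(2)*t/2 + 21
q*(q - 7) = q^2 - 7*q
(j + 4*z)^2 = j^2 + 8*j*z + 16*z^2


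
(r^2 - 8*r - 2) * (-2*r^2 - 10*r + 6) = -2*r^4 + 6*r^3 + 90*r^2 - 28*r - 12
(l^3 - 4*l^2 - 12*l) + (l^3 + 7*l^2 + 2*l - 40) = 2*l^3 + 3*l^2 - 10*l - 40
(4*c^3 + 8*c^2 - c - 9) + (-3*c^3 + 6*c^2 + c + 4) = c^3 + 14*c^2 - 5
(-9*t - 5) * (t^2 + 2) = -9*t^3 - 5*t^2 - 18*t - 10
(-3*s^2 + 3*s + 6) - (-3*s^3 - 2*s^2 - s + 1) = 3*s^3 - s^2 + 4*s + 5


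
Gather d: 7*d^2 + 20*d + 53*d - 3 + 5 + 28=7*d^2 + 73*d + 30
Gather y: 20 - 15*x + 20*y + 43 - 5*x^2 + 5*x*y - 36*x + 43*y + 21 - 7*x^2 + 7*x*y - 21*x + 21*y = -12*x^2 - 72*x + y*(12*x + 84) + 84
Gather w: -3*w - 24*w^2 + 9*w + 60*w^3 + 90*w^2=60*w^3 + 66*w^2 + 6*w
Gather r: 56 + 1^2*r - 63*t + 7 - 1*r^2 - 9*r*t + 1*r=-r^2 + r*(2 - 9*t) - 63*t + 63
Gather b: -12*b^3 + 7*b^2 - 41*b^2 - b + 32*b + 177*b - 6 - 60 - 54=-12*b^3 - 34*b^2 + 208*b - 120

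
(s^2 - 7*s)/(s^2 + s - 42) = s*(s - 7)/(s^2 + s - 42)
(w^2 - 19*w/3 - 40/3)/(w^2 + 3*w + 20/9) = 3*(w - 8)/(3*w + 4)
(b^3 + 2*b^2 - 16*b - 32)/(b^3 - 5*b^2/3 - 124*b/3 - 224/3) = 3*(b^2 - 2*b - 8)/(3*b^2 - 17*b - 56)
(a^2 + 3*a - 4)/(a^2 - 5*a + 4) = (a + 4)/(a - 4)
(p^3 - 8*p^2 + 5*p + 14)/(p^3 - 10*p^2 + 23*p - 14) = (p + 1)/(p - 1)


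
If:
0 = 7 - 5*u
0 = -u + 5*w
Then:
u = 7/5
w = 7/25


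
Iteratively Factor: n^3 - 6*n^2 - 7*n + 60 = (n + 3)*(n^2 - 9*n + 20) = (n - 5)*(n + 3)*(n - 4)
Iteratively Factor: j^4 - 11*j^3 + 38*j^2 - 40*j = (j)*(j^3 - 11*j^2 + 38*j - 40) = j*(j - 5)*(j^2 - 6*j + 8) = j*(j - 5)*(j - 2)*(j - 4)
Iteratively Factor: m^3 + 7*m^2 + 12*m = (m + 3)*(m^2 + 4*m) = m*(m + 3)*(m + 4)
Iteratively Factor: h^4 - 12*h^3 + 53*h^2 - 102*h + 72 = (h - 4)*(h^3 - 8*h^2 + 21*h - 18) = (h - 4)*(h - 3)*(h^2 - 5*h + 6) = (h - 4)*(h - 3)*(h - 2)*(h - 3)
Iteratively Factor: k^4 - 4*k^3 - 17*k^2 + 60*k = (k)*(k^3 - 4*k^2 - 17*k + 60) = k*(k - 3)*(k^2 - k - 20) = k*(k - 3)*(k + 4)*(k - 5)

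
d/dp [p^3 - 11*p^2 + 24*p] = 3*p^2 - 22*p + 24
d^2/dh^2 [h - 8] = 0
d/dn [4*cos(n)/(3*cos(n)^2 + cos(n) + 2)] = 4*(1 - 3*sin(n)^2)*sin(n)/(3*cos(n)^2 + cos(n) + 2)^2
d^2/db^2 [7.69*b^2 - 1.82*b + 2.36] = 15.3800000000000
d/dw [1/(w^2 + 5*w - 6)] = (-2*w - 5)/(w^2 + 5*w - 6)^2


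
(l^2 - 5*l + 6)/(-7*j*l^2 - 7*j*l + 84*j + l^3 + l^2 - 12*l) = (2 - l)/(7*j*l + 28*j - l^2 - 4*l)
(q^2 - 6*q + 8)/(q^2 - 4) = (q - 4)/(q + 2)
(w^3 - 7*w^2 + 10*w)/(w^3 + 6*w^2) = (w^2 - 7*w + 10)/(w*(w + 6))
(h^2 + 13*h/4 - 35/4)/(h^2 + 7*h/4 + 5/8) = 2*(4*h^2 + 13*h - 35)/(8*h^2 + 14*h + 5)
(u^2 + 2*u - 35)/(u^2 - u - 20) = (u + 7)/(u + 4)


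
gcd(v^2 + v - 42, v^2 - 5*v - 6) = v - 6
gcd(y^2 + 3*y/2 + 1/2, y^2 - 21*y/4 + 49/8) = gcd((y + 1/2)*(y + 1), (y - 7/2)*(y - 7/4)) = 1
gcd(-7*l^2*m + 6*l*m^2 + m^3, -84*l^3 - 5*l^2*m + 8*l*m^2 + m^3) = 7*l + m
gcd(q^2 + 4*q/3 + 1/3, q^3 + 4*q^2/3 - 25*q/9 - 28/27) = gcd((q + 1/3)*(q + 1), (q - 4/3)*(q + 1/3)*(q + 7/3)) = q + 1/3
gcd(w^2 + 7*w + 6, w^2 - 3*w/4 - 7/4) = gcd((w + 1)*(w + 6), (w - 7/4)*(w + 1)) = w + 1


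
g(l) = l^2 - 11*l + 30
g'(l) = 2*l - 11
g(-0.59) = 36.84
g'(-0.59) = -12.18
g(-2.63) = 65.85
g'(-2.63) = -16.26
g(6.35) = 0.47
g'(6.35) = 1.70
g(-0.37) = 34.21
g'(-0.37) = -11.74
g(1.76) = 13.74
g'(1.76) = -7.48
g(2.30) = 9.99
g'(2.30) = -6.40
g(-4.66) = 102.98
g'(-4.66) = -20.32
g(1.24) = 17.90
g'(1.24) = -8.52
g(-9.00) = 210.00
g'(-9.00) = -29.00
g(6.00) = 0.00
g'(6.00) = 1.00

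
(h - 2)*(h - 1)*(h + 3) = h^3 - 7*h + 6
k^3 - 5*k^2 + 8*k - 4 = (k - 2)^2*(k - 1)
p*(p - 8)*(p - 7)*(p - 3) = p^4 - 18*p^3 + 101*p^2 - 168*p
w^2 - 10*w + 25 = (w - 5)^2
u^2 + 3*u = u*(u + 3)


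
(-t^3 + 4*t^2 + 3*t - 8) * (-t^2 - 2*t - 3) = t^5 - 2*t^4 - 8*t^3 - 10*t^2 + 7*t + 24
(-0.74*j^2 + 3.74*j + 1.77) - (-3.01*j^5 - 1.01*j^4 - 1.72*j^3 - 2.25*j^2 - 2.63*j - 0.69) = 3.01*j^5 + 1.01*j^4 + 1.72*j^3 + 1.51*j^2 + 6.37*j + 2.46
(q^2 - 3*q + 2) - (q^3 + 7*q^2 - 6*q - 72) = -q^3 - 6*q^2 + 3*q + 74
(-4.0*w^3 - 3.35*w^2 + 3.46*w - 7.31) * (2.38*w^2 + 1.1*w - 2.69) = -9.52*w^5 - 12.373*w^4 + 15.3098*w^3 - 4.5803*w^2 - 17.3484*w + 19.6639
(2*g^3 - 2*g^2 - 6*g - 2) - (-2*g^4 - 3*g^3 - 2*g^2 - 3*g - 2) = 2*g^4 + 5*g^3 - 3*g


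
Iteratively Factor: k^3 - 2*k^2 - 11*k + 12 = (k + 3)*(k^2 - 5*k + 4) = (k - 4)*(k + 3)*(k - 1)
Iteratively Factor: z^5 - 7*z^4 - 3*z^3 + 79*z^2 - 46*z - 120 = (z - 2)*(z^4 - 5*z^3 - 13*z^2 + 53*z + 60) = (z - 2)*(z + 1)*(z^3 - 6*z^2 - 7*z + 60) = (z - 4)*(z - 2)*(z + 1)*(z^2 - 2*z - 15) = (z - 4)*(z - 2)*(z + 1)*(z + 3)*(z - 5)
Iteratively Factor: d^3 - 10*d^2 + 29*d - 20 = (d - 1)*(d^2 - 9*d + 20) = (d - 4)*(d - 1)*(d - 5)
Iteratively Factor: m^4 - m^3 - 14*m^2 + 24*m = (m - 3)*(m^3 + 2*m^2 - 8*m) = (m - 3)*(m - 2)*(m^2 + 4*m) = (m - 3)*(m - 2)*(m + 4)*(m)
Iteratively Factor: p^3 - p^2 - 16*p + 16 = (p - 1)*(p^2 - 16) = (p - 1)*(p + 4)*(p - 4)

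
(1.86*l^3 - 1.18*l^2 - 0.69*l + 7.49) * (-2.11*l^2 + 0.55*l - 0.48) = -3.9246*l^5 + 3.5128*l^4 - 0.0859000000000003*l^3 - 15.617*l^2 + 4.4507*l - 3.5952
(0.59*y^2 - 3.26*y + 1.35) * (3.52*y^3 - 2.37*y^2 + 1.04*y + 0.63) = 2.0768*y^5 - 12.8735*y^4 + 13.0918*y^3 - 6.2182*y^2 - 0.6498*y + 0.8505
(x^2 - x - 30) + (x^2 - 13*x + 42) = 2*x^2 - 14*x + 12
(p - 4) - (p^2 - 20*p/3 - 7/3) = -p^2 + 23*p/3 - 5/3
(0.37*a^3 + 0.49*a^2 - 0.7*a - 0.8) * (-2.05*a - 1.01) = -0.7585*a^4 - 1.3782*a^3 + 0.9401*a^2 + 2.347*a + 0.808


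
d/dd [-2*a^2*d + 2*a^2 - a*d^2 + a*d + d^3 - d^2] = -2*a^2 - 2*a*d + a + 3*d^2 - 2*d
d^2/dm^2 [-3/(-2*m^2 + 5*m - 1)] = 6*(-4*m^2 + 10*m + (4*m - 5)^2 - 2)/(2*m^2 - 5*m + 1)^3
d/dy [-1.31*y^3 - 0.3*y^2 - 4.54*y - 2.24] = -3.93*y^2 - 0.6*y - 4.54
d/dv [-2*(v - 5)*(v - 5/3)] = 40/3 - 4*v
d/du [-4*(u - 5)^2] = 40 - 8*u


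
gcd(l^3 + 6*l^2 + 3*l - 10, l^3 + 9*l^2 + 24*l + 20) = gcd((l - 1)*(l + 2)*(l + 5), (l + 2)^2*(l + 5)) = l^2 + 7*l + 10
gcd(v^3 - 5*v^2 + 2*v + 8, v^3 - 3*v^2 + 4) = v^2 - v - 2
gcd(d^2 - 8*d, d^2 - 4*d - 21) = 1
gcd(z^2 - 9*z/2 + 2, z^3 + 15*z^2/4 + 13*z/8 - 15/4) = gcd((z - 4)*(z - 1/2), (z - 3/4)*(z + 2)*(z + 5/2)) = 1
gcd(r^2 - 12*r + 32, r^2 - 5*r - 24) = r - 8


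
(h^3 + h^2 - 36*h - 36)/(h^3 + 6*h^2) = 1 - 5/h - 6/h^2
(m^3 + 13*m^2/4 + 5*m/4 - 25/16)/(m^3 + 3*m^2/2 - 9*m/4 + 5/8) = (4*m + 5)/(2*(2*m - 1))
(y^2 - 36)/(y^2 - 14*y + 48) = (y + 6)/(y - 8)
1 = 1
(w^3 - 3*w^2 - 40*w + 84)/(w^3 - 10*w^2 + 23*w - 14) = (w + 6)/(w - 1)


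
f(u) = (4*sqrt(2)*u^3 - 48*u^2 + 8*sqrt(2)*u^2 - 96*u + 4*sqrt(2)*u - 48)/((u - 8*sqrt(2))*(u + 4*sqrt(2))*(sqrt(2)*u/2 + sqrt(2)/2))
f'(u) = (12*sqrt(2)*u^2 - 96*u + 16*sqrt(2)*u - 96 + 4*sqrt(2))/((u - 8*sqrt(2))*(u + 4*sqrt(2))*(sqrt(2)*u/2 + sqrt(2)/2)) - sqrt(2)*(4*sqrt(2)*u^3 - 48*u^2 + 8*sqrt(2)*u^2 - 96*u + 4*sqrt(2)*u - 48)/(2*(u - 8*sqrt(2))*(u + 4*sqrt(2))*(sqrt(2)*u/2 + sqrt(2)/2)^2) - (4*sqrt(2)*u^3 - 48*u^2 + 8*sqrt(2)*u^2 - 96*u + 4*sqrt(2)*u - 48)/((u - 8*sqrt(2))*(u + 4*sqrt(2))^2*(sqrt(2)*u/2 + sqrt(2)/2)) - (4*sqrt(2)*u^3 - 48*u^2 + 8*sqrt(2)*u^2 - 96*u + 4*sqrt(2)*u - 48)/((u - 8*sqrt(2))^2*(u + 4*sqrt(2))*(sqrt(2)*u/2 + sqrt(2)/2)) = 8*(-u^2 + 2*sqrt(2)*u^2 - 128*u + 12*sqrt(2)*u - 112 + 384*sqrt(2))/(u^4 - 8*sqrt(2)*u^3 - 96*u^2 + 512*sqrt(2)*u + 4096)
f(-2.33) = -2.54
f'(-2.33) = 2.72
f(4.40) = 2.54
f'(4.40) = -0.04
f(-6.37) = 50.61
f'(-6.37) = 60.99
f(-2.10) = -1.95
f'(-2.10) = 2.36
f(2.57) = 2.35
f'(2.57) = 0.24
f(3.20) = 2.47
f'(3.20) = 0.15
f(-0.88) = 0.15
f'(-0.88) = 1.25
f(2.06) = 2.20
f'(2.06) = 0.33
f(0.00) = 1.06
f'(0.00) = 0.84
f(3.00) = 2.44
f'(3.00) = 0.18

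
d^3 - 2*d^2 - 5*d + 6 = (d - 3)*(d - 1)*(d + 2)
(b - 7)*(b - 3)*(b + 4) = b^3 - 6*b^2 - 19*b + 84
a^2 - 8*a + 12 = (a - 6)*(a - 2)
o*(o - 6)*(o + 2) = o^3 - 4*o^2 - 12*o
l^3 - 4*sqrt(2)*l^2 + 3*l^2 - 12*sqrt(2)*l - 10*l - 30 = (l + 3)*(l - 5*sqrt(2))*(l + sqrt(2))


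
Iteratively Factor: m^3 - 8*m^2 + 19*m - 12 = (m - 4)*(m^2 - 4*m + 3) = (m - 4)*(m - 3)*(m - 1)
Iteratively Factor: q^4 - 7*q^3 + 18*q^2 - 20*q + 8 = (q - 1)*(q^3 - 6*q^2 + 12*q - 8) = (q - 2)*(q - 1)*(q^2 - 4*q + 4) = (q - 2)^2*(q - 1)*(q - 2)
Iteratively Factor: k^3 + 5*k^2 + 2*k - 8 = (k + 2)*(k^2 + 3*k - 4) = (k - 1)*(k + 2)*(k + 4)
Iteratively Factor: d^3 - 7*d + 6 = (d - 2)*(d^2 + 2*d - 3) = (d - 2)*(d - 1)*(d + 3)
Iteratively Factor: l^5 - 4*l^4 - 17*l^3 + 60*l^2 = (l)*(l^4 - 4*l^3 - 17*l^2 + 60*l) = l^2*(l^3 - 4*l^2 - 17*l + 60) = l^2*(l - 3)*(l^2 - l - 20) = l^2*(l - 5)*(l - 3)*(l + 4)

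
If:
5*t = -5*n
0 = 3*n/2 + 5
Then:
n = -10/3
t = 10/3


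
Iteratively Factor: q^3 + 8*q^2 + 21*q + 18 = (q + 2)*(q^2 + 6*q + 9) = (q + 2)*(q + 3)*(q + 3)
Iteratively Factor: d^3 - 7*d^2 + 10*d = (d)*(d^2 - 7*d + 10) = d*(d - 5)*(d - 2)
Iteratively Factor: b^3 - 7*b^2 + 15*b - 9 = (b - 3)*(b^2 - 4*b + 3) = (b - 3)*(b - 1)*(b - 3)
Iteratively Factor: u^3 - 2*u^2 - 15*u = (u - 5)*(u^2 + 3*u) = (u - 5)*(u + 3)*(u)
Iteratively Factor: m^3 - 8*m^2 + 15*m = (m - 5)*(m^2 - 3*m) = m*(m - 5)*(m - 3)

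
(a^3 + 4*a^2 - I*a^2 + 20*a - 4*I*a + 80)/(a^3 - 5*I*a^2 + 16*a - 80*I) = (a + 4)/(a - 4*I)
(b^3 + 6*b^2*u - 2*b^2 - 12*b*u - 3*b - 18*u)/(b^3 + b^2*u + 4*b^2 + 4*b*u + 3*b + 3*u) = (b^2 + 6*b*u - 3*b - 18*u)/(b^2 + b*u + 3*b + 3*u)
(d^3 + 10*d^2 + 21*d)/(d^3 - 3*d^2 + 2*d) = (d^2 + 10*d + 21)/(d^2 - 3*d + 2)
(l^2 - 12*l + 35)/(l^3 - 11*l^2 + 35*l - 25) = (l - 7)/(l^2 - 6*l + 5)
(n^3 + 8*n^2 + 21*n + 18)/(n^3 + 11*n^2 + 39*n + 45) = (n + 2)/(n + 5)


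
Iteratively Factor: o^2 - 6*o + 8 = (o - 4)*(o - 2)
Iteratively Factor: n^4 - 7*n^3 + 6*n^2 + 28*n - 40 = (n - 2)*(n^3 - 5*n^2 - 4*n + 20) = (n - 2)^2*(n^2 - 3*n - 10) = (n - 5)*(n - 2)^2*(n + 2)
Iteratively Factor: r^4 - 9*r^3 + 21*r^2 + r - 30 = (r - 2)*(r^3 - 7*r^2 + 7*r + 15) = (r - 2)*(r + 1)*(r^2 - 8*r + 15) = (r - 3)*(r - 2)*(r + 1)*(r - 5)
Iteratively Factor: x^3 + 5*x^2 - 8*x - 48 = (x + 4)*(x^2 + x - 12) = (x + 4)^2*(x - 3)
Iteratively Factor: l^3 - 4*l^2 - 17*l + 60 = (l - 5)*(l^2 + l - 12) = (l - 5)*(l + 4)*(l - 3)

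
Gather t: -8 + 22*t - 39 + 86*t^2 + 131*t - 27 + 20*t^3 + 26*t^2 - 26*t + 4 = 20*t^3 + 112*t^2 + 127*t - 70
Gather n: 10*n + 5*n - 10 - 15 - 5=15*n - 30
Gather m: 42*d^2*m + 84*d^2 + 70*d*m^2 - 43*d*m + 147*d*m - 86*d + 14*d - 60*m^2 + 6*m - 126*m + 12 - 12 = 84*d^2 - 72*d + m^2*(70*d - 60) + m*(42*d^2 + 104*d - 120)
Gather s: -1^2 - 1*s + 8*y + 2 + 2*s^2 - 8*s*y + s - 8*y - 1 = 2*s^2 - 8*s*y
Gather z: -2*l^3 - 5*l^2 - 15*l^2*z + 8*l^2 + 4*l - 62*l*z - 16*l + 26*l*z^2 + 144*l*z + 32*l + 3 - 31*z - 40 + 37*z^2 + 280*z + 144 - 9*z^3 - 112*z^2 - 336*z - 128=-2*l^3 + 3*l^2 + 20*l - 9*z^3 + z^2*(26*l - 75) + z*(-15*l^2 + 82*l - 87) - 21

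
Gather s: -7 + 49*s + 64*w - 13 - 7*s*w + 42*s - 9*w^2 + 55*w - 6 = s*(91 - 7*w) - 9*w^2 + 119*w - 26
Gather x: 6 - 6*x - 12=-6*x - 6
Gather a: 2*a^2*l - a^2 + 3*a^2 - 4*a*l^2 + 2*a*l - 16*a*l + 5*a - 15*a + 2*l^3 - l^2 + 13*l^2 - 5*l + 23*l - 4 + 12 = a^2*(2*l + 2) + a*(-4*l^2 - 14*l - 10) + 2*l^3 + 12*l^2 + 18*l + 8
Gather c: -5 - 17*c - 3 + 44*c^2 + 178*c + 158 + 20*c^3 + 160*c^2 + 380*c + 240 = 20*c^3 + 204*c^2 + 541*c + 390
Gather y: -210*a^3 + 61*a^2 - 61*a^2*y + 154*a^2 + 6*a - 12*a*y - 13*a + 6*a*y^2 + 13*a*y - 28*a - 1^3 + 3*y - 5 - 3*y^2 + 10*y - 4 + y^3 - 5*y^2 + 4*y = -210*a^3 + 215*a^2 - 35*a + y^3 + y^2*(6*a - 8) + y*(-61*a^2 + a + 17) - 10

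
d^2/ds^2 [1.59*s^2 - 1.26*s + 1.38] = 3.18000000000000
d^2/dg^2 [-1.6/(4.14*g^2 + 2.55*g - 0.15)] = (54.84672*g^2 + 33.7824*g - 1.6*(8.28*g + 2.55)*(16.56*g + 5.1) - 1.9872)/(4.14*g^2 + 2.55*g - 0.15)^3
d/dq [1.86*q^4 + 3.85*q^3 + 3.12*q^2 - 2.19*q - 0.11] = 7.44*q^3 + 11.55*q^2 + 6.24*q - 2.19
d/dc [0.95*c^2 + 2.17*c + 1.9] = 1.9*c + 2.17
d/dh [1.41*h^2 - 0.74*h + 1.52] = 2.82*h - 0.74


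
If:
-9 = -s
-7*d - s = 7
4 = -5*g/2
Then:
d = -16/7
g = -8/5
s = 9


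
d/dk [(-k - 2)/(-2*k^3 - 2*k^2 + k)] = 2*(-2*k^3 - 7*k^2 - 4*k + 1)/(k^2*(4*k^4 + 8*k^3 - 4*k + 1))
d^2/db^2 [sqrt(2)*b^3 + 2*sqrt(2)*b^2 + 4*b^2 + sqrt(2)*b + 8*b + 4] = 6*sqrt(2)*b + 4*sqrt(2) + 8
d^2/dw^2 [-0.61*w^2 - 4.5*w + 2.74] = -1.22000000000000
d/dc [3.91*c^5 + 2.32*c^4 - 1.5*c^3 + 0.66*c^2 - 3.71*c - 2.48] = 19.55*c^4 + 9.28*c^3 - 4.5*c^2 + 1.32*c - 3.71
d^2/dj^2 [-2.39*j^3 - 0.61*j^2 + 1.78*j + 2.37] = -14.34*j - 1.22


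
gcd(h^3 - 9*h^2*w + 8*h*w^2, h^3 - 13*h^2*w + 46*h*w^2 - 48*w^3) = -h + 8*w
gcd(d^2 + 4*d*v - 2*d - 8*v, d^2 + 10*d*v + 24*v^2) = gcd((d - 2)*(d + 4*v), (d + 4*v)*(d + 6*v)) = d + 4*v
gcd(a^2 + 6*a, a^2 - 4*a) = a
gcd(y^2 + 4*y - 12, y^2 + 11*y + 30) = y + 6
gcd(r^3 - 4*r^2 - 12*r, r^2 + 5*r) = r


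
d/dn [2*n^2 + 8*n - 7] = 4*n + 8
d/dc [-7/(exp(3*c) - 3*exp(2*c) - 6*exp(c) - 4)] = 21*(exp(2*c) - 2*exp(c) - 2)*exp(c)/(-exp(3*c) + 3*exp(2*c) + 6*exp(c) + 4)^2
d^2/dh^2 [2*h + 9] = 0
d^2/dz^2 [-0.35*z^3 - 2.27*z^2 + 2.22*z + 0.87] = -2.1*z - 4.54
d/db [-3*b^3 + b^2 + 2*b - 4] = -9*b^2 + 2*b + 2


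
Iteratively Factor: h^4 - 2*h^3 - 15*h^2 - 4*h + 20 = (h - 5)*(h^3 + 3*h^2 - 4) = (h - 5)*(h + 2)*(h^2 + h - 2) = (h - 5)*(h + 2)^2*(h - 1)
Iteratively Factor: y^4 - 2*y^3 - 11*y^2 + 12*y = (y - 1)*(y^3 - y^2 - 12*y) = y*(y - 1)*(y^2 - y - 12) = y*(y - 4)*(y - 1)*(y + 3)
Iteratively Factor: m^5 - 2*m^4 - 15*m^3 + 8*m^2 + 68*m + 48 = (m - 3)*(m^4 + m^3 - 12*m^2 - 28*m - 16) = (m - 3)*(m + 2)*(m^3 - m^2 - 10*m - 8) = (m - 3)*(m + 2)^2*(m^2 - 3*m - 4) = (m - 4)*(m - 3)*(m + 2)^2*(m + 1)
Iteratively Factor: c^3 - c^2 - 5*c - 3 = (c - 3)*(c^2 + 2*c + 1) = (c - 3)*(c + 1)*(c + 1)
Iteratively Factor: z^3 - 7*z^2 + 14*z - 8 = (z - 4)*(z^2 - 3*z + 2) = (z - 4)*(z - 1)*(z - 2)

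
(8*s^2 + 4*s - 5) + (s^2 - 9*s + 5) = 9*s^2 - 5*s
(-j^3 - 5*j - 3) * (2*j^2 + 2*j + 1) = -2*j^5 - 2*j^4 - 11*j^3 - 16*j^2 - 11*j - 3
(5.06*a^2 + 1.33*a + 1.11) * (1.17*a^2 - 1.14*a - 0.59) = 5.9202*a^4 - 4.2123*a^3 - 3.2029*a^2 - 2.0501*a - 0.6549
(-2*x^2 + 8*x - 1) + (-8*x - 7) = -2*x^2 - 8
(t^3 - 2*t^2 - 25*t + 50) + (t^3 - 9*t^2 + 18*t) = 2*t^3 - 11*t^2 - 7*t + 50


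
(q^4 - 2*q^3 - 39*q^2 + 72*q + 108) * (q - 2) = q^5 - 4*q^4 - 35*q^3 + 150*q^2 - 36*q - 216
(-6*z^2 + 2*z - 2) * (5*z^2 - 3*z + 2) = -30*z^4 + 28*z^3 - 28*z^2 + 10*z - 4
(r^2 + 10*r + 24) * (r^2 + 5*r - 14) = r^4 + 15*r^3 + 60*r^2 - 20*r - 336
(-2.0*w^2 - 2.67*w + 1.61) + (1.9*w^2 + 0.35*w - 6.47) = -0.1*w^2 - 2.32*w - 4.86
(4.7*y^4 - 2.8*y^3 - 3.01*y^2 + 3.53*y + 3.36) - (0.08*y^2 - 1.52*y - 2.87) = 4.7*y^4 - 2.8*y^3 - 3.09*y^2 + 5.05*y + 6.23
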